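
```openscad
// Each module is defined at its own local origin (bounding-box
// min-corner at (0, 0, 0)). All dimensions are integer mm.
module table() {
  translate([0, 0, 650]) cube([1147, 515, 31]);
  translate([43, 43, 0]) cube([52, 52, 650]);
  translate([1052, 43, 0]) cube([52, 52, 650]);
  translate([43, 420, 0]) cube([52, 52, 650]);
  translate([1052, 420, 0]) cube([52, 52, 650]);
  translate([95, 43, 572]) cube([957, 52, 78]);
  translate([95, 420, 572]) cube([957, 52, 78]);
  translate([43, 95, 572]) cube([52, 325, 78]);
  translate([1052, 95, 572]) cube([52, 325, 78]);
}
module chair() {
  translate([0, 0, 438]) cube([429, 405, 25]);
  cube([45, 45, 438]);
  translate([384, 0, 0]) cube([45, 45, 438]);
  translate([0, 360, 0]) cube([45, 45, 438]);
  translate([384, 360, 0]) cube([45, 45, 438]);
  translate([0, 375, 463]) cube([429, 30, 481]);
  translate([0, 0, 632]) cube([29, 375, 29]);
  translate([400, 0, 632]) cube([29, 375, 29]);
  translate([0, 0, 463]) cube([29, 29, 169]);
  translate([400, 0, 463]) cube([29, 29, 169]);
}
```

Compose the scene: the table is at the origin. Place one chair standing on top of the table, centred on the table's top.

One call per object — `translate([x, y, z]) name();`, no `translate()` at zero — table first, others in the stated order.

table();
translate([359, 55, 681]) chair();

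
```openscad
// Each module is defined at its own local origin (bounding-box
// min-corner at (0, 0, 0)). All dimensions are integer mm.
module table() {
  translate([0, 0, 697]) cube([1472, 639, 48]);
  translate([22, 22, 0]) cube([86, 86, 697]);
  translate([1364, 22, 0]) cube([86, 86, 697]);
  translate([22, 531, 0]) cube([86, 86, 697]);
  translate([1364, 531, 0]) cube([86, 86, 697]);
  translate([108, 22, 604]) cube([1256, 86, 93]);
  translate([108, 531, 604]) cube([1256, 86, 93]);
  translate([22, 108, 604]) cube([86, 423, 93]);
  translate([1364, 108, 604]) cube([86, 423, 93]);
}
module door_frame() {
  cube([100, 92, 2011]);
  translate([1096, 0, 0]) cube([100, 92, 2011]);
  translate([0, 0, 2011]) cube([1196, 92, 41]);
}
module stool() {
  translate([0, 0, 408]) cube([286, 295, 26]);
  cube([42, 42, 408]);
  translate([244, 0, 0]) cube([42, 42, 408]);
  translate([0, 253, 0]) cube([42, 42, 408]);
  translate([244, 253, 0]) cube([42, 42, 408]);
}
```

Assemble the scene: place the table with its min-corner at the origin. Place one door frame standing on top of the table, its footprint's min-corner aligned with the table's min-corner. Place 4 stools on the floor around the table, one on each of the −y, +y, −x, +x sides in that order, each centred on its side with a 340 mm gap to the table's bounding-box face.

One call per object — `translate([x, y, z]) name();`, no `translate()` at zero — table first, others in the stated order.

table();
translate([0, 0, 745]) door_frame();
translate([593, -635, 0]) stool();
translate([593, 979, 0]) stool();
translate([-626, 172, 0]) stool();
translate([1812, 172, 0]) stool();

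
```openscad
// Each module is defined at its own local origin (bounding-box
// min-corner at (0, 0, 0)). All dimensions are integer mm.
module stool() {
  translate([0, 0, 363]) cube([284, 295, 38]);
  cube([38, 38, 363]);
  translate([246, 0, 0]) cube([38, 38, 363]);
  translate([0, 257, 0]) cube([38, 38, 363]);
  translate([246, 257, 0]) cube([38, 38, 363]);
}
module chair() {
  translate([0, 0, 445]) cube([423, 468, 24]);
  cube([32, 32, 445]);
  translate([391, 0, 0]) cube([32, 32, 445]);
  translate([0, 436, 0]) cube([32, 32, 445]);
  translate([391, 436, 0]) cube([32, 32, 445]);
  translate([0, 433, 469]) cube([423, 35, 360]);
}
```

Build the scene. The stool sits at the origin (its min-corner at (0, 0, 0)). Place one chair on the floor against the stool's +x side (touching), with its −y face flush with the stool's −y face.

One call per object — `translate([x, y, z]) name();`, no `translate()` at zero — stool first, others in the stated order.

stool();
translate([284, 0, 0]) chair();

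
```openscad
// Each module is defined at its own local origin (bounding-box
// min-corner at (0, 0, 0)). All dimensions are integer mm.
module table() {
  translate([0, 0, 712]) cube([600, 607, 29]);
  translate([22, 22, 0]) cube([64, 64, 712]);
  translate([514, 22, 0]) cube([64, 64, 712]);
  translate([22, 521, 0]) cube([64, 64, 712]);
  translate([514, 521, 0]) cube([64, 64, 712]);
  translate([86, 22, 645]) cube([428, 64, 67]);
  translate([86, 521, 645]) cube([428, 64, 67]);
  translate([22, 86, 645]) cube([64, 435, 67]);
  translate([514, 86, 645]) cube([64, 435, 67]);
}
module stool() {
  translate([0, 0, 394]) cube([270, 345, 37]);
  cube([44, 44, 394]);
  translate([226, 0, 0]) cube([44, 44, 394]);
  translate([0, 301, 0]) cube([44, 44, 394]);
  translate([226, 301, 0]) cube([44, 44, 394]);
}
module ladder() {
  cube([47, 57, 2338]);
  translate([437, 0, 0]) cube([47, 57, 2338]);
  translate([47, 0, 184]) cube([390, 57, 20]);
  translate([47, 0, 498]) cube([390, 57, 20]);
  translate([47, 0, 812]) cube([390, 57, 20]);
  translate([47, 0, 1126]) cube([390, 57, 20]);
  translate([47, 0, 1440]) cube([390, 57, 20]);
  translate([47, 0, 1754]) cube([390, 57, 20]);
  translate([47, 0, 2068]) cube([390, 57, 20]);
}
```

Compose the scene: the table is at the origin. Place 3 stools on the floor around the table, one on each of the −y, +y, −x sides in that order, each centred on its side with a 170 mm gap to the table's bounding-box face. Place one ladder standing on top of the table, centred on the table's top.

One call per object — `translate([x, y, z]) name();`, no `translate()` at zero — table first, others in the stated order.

table();
translate([165, -515, 0]) stool();
translate([165, 777, 0]) stool();
translate([-440, 131, 0]) stool();
translate([58, 275, 741]) ladder();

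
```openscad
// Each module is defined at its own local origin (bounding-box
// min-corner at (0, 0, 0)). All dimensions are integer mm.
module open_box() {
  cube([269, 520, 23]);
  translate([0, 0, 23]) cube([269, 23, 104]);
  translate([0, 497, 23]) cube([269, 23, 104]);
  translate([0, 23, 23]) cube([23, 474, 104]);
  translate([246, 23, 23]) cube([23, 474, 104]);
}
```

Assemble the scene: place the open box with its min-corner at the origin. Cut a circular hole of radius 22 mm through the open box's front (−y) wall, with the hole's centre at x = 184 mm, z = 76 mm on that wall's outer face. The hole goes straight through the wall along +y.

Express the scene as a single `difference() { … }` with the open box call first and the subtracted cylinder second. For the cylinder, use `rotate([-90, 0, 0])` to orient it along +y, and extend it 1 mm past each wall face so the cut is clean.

difference() {
  open_box();
  translate([184, -1, 76]) rotate([-90, 0, 0]) cylinder(h = 25, r = 22);
}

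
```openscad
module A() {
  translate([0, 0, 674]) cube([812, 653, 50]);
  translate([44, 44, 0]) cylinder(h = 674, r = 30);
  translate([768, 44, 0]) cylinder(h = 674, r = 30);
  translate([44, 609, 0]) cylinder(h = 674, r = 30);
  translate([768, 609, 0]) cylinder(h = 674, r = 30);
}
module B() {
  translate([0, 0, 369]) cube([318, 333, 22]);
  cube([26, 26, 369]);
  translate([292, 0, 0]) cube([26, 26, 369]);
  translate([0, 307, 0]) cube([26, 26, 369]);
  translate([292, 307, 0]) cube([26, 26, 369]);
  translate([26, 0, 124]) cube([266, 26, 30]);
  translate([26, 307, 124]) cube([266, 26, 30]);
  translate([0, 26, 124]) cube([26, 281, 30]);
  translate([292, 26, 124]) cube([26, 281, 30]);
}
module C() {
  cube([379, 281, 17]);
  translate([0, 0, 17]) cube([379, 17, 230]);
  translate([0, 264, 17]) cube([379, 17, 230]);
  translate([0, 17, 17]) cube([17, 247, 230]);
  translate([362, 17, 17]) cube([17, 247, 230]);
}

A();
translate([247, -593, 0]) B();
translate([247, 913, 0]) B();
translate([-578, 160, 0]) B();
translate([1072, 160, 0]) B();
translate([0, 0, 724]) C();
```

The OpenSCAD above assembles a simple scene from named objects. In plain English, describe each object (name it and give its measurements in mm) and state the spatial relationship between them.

A is a table with a 812×653 mm rectangular top, 50 mm thick, top surface at z = 724 mm, supported by four round legs of 60 mm diameter, each leg's bounding box inset 14 mm from the nearest pair of top edges, running from the floor.

B is a four-legged stool. The seat is 318×333 mm, 22 mm thick, top at z = 391 mm. It stands on four square legs, each 26×26 mm in cross-section, from z = 0 to the seat underside, each flush with a corner of the seat. Four stretchers, 26 mm wide and 30 mm tall, connect adjacent legs with their undersides at z = 124 mm, each running between the inner faces of the legs it joins and aligned with the legs' outer faces on the other axis.

C is an open-topped rectangular box: outside dimensions 379×281×247 mm, with a uniform wall and base thickness of 17 mm. The base is a full 379×281 slab on the floor; four walls sit on top of the base. The front and back walls (the −y and +y sides) span the full width; the two side walls fit between them.

Four stools sit around the table at the −y, +y, −x, +x sides. The open box is on top of the table.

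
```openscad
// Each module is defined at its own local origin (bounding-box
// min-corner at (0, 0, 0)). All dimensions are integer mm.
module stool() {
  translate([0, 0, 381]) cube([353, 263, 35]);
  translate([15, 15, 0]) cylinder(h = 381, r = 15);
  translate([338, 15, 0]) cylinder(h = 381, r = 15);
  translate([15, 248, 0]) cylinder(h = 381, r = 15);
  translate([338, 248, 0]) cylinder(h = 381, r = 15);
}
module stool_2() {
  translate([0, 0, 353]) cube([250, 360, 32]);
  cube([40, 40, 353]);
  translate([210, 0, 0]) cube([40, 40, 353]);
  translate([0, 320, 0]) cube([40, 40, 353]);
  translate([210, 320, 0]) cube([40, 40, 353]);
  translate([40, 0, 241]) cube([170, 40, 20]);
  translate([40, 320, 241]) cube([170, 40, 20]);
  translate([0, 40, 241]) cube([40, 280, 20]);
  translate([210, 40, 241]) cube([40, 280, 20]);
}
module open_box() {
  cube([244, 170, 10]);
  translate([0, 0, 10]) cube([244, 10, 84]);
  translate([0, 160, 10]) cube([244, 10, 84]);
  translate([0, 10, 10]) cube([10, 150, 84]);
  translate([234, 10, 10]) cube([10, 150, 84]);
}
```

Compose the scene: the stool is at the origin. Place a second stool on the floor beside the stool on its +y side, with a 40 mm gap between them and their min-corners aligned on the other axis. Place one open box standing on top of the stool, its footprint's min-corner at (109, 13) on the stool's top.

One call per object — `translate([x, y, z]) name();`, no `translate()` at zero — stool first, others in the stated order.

stool();
translate([0, 303, 0]) stool_2();
translate([109, 13, 416]) open_box();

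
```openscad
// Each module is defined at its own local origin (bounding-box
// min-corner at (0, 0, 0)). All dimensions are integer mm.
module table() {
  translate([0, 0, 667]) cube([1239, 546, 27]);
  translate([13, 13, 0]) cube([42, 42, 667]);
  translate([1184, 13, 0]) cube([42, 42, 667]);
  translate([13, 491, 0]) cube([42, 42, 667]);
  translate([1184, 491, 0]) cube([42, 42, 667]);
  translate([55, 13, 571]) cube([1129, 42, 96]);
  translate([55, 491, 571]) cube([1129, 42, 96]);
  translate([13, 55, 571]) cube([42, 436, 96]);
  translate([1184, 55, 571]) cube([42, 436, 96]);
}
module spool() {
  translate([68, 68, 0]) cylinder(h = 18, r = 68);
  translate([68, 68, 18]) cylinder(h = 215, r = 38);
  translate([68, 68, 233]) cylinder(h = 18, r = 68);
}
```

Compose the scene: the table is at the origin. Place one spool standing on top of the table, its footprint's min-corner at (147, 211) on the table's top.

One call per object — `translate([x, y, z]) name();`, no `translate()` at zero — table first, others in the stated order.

table();
translate([147, 211, 694]) spool();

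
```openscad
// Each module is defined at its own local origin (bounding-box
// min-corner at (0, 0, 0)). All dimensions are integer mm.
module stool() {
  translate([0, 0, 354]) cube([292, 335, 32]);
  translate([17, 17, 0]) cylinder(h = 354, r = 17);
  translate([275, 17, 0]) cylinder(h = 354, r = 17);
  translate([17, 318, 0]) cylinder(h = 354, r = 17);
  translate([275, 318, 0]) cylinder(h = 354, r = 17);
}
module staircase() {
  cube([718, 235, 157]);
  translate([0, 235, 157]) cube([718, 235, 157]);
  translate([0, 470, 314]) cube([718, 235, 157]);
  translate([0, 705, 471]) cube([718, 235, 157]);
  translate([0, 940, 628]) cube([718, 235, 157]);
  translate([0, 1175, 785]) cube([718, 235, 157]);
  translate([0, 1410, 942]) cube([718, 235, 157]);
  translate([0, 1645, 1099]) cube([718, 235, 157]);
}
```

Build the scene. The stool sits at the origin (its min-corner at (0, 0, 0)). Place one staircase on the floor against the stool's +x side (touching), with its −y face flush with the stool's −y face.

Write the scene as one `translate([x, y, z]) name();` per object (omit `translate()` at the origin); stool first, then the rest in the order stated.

stool();
translate([292, 0, 0]) staircase();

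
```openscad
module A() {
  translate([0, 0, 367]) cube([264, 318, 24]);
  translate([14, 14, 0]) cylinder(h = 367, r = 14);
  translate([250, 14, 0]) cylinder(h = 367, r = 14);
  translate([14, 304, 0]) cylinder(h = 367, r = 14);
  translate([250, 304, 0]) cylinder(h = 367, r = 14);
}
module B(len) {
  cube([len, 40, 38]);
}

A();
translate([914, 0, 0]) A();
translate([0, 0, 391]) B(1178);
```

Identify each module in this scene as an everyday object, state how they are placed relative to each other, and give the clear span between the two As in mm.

A is a stool. B is a beam. A beam spans the tops of two stools. The clear span between the two stools is 650 mm.

Second stool starts at x = 914; first ends at x = 264; clear span = 914 − 264 = 650 mm.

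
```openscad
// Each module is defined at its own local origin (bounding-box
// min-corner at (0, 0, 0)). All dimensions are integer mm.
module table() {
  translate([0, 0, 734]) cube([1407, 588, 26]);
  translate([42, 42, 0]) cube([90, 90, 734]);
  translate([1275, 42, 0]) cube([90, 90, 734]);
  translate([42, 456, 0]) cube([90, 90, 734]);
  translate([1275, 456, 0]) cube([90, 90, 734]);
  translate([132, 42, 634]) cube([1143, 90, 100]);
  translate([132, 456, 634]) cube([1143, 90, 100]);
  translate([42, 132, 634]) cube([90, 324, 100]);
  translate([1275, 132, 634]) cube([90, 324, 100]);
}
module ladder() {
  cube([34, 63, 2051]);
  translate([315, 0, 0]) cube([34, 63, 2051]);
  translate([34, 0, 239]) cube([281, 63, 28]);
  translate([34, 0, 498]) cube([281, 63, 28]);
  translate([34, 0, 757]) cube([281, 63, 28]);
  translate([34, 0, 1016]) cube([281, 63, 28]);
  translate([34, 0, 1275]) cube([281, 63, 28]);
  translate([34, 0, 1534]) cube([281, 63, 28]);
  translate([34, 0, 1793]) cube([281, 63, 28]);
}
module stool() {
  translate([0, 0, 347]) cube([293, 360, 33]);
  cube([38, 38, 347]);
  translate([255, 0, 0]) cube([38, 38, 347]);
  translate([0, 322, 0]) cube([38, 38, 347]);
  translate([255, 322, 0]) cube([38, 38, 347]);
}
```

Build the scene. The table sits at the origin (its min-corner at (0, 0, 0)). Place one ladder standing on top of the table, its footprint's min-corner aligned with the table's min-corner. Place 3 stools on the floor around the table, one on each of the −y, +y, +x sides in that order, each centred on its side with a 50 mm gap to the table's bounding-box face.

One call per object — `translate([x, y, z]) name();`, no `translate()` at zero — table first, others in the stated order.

table();
translate([0, 0, 760]) ladder();
translate([557, -410, 0]) stool();
translate([557, 638, 0]) stool();
translate([1457, 114, 0]) stool();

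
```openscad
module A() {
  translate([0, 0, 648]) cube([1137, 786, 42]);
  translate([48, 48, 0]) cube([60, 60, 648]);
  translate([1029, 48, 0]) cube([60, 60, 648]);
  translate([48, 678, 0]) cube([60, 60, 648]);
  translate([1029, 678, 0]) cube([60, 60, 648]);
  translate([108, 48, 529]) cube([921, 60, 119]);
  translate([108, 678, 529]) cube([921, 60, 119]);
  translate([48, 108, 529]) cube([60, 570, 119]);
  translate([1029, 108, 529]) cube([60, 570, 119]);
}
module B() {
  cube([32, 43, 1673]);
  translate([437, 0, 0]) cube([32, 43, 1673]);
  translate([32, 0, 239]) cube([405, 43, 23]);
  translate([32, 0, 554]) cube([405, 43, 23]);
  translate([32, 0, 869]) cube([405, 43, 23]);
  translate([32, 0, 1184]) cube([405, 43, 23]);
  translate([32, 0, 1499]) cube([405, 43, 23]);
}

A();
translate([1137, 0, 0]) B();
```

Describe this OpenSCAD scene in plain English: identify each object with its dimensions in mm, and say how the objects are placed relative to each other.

A is a table: top 1137 mm (x) × 786 mm (y), 42 mm thick, upper face at z = 690 mm, on four 60×60 mm square legs, each inset 48 mm from the nearest pair of top edges, running from z = 0 to the bottom of the top. Four apron rails, 60 mm thick and 119 mm tall, run between adjacent legs with their top edges flush with the underside of the top and their outer faces flush with the legs' outer faces.

B is a wooden ladder with two side rails of 32×43 mm section and 1673 mm height, set 469 mm apart overall. Between them run 5 rectangular rungs (43 mm deep, 23 mm thick), front faces flush with the rails' −y face. The bottom of the first rung is 239 mm above the floor and each subsequent rung is 315 mm higher than the one below.

The ladder is against the table's +x side, with their −y faces flush.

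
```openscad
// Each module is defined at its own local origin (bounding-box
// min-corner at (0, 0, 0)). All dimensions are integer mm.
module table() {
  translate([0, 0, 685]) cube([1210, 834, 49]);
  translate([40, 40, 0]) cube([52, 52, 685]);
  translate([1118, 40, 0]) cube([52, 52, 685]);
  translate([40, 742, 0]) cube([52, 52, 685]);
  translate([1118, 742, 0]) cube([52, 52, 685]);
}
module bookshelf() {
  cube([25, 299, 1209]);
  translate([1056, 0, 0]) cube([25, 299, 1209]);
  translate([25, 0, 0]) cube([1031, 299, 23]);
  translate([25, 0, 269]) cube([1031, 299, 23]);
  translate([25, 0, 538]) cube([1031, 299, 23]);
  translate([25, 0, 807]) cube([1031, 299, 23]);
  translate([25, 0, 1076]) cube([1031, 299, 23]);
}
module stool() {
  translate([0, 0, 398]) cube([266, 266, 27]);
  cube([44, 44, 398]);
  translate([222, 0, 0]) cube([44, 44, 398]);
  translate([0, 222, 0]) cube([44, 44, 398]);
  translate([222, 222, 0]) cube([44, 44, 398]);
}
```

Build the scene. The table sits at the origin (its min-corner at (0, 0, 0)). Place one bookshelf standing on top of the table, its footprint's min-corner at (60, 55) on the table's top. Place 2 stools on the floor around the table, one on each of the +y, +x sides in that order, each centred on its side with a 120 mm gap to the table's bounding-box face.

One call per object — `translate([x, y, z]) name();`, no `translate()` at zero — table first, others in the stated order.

table();
translate([60, 55, 734]) bookshelf();
translate([472, 954, 0]) stool();
translate([1330, 284, 0]) stool();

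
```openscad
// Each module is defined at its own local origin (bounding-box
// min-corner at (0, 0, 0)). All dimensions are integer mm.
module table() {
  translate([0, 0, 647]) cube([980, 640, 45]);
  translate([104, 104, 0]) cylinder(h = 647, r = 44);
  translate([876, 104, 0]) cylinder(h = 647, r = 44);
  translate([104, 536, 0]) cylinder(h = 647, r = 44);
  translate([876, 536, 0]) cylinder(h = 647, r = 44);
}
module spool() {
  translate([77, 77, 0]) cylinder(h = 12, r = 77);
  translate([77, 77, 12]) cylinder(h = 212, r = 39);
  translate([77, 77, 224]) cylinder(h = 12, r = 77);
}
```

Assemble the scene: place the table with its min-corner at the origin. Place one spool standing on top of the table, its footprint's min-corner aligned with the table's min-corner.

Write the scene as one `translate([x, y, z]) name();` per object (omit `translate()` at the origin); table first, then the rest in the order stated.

table();
translate([0, 0, 692]) spool();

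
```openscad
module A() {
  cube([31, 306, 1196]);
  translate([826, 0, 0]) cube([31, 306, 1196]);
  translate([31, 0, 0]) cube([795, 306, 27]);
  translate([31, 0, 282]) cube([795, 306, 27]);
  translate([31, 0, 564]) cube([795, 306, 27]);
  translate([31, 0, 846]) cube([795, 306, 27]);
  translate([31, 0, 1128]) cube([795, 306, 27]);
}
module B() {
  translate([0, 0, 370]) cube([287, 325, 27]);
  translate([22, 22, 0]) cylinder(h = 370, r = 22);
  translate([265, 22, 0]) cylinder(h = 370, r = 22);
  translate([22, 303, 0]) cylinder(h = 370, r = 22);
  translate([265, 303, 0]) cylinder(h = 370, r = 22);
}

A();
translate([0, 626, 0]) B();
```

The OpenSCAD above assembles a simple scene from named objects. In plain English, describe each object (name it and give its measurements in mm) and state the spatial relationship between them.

A is a bookshelf 857 mm wide overall, 306 mm deep and 1196 mm tall. The two sides are 31 mm thick vertical panels. 5 horizontal shelves of 27 mm thickness span between the inner faces of the sides; the lowest shelf sits on the floor and shelves are stacked with a clear vertical gap of 255 mm between each pair.

B is a four-legged stool. The seat is a 287×325×27 mm slab whose top surface is at z = 397 mm; four round legs, each 44 mm in diameter, run from the floor (z = 0) to the underside of the seat, each leg's axis is inset half a diameter from the nearest pair of seat edges (so the leg's bounding box is flush with the corner).

The stool is on the floor beside the bookshelf on its +y side.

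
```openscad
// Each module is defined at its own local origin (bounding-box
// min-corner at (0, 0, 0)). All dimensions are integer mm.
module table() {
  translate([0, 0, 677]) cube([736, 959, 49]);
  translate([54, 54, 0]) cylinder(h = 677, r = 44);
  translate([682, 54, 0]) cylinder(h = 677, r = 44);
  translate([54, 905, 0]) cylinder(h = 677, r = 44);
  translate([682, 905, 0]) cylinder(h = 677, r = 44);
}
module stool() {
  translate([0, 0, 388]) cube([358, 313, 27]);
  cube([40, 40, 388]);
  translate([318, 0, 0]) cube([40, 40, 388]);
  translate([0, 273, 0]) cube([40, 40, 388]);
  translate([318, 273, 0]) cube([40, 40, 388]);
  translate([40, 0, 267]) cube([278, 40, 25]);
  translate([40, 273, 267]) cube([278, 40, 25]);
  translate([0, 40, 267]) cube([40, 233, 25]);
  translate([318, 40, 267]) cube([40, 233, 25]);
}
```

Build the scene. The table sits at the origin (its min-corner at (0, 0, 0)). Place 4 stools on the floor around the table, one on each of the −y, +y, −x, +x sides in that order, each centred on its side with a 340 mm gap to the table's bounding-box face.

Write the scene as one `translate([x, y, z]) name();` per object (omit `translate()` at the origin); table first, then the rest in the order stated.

table();
translate([189, -653, 0]) stool();
translate([189, 1299, 0]) stool();
translate([-698, 323, 0]) stool();
translate([1076, 323, 0]) stool();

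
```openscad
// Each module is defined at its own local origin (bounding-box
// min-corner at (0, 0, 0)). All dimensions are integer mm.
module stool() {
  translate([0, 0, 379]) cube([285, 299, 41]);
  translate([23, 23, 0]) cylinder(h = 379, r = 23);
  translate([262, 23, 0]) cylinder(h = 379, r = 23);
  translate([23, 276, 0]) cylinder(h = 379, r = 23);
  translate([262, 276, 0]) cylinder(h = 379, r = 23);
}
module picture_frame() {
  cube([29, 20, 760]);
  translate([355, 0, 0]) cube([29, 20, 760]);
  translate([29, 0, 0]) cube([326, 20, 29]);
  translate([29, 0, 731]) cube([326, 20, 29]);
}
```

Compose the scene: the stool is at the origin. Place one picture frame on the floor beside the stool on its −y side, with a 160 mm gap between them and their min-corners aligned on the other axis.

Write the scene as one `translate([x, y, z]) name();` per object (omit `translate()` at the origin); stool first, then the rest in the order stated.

stool();
translate([0, -180, 0]) picture_frame();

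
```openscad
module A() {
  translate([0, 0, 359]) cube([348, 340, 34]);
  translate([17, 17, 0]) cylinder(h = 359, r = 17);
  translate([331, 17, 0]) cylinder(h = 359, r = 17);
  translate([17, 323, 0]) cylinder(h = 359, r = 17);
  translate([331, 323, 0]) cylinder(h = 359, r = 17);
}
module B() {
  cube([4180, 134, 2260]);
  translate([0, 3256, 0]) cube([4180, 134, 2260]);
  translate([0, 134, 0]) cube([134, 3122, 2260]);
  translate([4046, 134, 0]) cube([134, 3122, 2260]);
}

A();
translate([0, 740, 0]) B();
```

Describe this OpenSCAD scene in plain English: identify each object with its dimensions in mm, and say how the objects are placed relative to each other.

A is a simple wooden stool: a rectangular seat 348 mm (x) by 340 mm (y), 34 mm thick, top face at z = 393 mm, on four round legs, each 34 mm in diameter. The legs rest on z = 0, each leg's axis is inset half a diameter from the nearest pair of seat edges (so the leg's bounding box is flush with the corner).

B is a box-shaped house frame (walls only): outside footprint 4180×3390 mm, wall height 2260 mm, wall thickness 134 mm. The two y-facing walls run the full x-width; the two x-facing walls fit between the inner faces of the y-facing walls.

The house frame is on the floor beside the stool on its +y side.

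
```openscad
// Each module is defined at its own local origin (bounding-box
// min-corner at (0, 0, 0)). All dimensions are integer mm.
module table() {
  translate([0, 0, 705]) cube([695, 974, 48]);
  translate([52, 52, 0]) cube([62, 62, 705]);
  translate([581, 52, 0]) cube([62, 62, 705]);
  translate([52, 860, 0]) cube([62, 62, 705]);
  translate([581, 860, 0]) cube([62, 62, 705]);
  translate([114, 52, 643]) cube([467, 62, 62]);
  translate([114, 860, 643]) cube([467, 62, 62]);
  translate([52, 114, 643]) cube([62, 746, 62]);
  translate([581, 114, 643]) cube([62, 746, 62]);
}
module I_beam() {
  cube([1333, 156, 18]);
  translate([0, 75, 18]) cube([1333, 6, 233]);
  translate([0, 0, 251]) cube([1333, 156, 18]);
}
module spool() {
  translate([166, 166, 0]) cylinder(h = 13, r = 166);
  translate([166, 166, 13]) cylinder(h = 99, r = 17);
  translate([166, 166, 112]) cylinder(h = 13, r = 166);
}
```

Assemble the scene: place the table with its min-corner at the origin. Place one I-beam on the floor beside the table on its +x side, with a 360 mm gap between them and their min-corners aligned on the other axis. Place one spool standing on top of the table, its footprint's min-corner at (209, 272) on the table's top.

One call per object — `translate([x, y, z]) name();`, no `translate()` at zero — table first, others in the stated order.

table();
translate([1055, 0, 0]) I_beam();
translate([209, 272, 753]) spool();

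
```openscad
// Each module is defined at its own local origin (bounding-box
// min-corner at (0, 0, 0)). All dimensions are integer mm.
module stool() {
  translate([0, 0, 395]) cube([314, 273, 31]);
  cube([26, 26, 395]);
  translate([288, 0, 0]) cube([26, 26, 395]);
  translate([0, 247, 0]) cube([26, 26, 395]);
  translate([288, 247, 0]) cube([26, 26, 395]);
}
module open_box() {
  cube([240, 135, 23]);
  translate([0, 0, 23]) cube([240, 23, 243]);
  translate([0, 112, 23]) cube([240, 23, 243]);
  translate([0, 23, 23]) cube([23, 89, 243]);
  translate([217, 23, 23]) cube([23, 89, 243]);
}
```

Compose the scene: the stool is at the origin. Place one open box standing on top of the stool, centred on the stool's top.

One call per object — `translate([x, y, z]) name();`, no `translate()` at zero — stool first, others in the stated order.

stool();
translate([37, 69, 426]) open_box();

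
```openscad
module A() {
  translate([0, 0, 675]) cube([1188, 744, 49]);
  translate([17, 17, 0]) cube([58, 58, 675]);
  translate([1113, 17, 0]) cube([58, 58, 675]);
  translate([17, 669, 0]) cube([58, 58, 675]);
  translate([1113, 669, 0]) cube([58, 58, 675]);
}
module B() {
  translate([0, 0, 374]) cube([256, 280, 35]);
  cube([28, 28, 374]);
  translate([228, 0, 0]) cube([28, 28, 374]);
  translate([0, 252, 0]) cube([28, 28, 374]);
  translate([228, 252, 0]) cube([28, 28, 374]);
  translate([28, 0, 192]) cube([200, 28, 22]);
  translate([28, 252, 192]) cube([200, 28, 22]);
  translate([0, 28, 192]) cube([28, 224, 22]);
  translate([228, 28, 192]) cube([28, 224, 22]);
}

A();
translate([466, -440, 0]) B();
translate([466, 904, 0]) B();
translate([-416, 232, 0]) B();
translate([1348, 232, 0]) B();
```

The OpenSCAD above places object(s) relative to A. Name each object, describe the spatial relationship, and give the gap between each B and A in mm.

Each stool's nearest face is 160 mm from the table's bounding box.

A is a table. B is a stool. Four stools sit around the table at the −y, +y, −x, +x sides. The gap between each stool and the table is 160 mm.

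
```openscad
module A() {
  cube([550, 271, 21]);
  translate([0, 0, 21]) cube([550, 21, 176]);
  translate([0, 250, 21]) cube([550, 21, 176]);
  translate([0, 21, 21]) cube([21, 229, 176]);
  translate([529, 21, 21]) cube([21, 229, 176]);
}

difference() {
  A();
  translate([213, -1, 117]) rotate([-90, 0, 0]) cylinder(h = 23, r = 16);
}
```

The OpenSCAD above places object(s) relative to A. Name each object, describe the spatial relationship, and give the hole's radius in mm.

A is an open box. The open box has a circular hole through its front wall. The hole's radius is 16 mm.

The subtracted cylinder has r = 16 mm.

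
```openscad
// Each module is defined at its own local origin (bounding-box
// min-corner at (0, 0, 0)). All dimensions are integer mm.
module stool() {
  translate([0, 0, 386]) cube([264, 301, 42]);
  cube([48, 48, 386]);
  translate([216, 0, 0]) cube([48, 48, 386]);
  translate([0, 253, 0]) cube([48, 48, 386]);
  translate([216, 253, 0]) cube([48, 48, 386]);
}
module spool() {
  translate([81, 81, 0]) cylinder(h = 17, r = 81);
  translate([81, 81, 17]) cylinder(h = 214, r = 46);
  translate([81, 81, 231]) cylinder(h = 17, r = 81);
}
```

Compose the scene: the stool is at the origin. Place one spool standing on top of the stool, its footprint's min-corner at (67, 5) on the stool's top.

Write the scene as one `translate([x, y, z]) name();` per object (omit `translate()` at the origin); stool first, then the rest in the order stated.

stool();
translate([67, 5, 428]) spool();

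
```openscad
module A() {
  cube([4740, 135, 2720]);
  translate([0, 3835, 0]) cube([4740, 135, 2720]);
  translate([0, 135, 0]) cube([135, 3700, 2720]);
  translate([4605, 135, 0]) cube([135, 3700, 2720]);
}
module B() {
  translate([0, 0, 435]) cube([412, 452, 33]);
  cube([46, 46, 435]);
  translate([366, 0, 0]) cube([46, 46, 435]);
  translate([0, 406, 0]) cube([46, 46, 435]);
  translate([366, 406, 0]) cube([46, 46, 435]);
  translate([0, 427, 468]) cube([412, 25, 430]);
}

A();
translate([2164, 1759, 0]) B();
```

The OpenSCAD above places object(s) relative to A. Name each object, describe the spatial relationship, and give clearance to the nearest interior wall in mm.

Clearances: x = 2029, y = 1624; minimum 1624 mm.

A is a house frame. B is a chair. The chair sits inside the house frame, centred. The clearance to the nearest interior wall is 1624 mm.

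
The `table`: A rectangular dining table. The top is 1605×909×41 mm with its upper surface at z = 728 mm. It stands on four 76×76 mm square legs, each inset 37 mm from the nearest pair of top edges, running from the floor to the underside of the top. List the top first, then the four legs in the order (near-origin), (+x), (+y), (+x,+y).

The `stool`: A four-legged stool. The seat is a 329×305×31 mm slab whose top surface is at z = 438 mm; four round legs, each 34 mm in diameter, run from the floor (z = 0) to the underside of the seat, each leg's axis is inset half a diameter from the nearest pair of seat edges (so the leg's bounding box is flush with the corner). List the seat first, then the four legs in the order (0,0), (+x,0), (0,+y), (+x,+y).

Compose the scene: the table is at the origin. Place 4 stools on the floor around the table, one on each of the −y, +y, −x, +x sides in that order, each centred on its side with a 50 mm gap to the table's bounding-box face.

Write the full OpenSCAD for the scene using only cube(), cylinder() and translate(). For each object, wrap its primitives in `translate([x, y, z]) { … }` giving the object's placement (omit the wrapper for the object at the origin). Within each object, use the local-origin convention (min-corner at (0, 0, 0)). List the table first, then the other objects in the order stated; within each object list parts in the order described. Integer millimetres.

translate([0, 0, 687]) cube([1605, 909, 41]);
translate([37, 37, 0]) cube([76, 76, 687]);
translate([1492, 37, 0]) cube([76, 76, 687]);
translate([37, 796, 0]) cube([76, 76, 687]);
translate([1492, 796, 0]) cube([76, 76, 687]);
translate([638, -355, 0]) {
  translate([0, 0, 407]) cube([329, 305, 31]);
  translate([17, 17, 0]) cylinder(h = 407, r = 17);
  translate([312, 17, 0]) cylinder(h = 407, r = 17);
  translate([17, 288, 0]) cylinder(h = 407, r = 17);
  translate([312, 288, 0]) cylinder(h = 407, r = 17);
}
translate([638, 959, 0]) {
  translate([0, 0, 407]) cube([329, 305, 31]);
  translate([17, 17, 0]) cylinder(h = 407, r = 17);
  translate([312, 17, 0]) cylinder(h = 407, r = 17);
  translate([17, 288, 0]) cylinder(h = 407, r = 17);
  translate([312, 288, 0]) cylinder(h = 407, r = 17);
}
translate([-379, 302, 0]) {
  translate([0, 0, 407]) cube([329, 305, 31]);
  translate([17, 17, 0]) cylinder(h = 407, r = 17);
  translate([312, 17, 0]) cylinder(h = 407, r = 17);
  translate([17, 288, 0]) cylinder(h = 407, r = 17);
  translate([312, 288, 0]) cylinder(h = 407, r = 17);
}
translate([1655, 302, 0]) {
  translate([0, 0, 407]) cube([329, 305, 31]);
  translate([17, 17, 0]) cylinder(h = 407, r = 17);
  translate([312, 17, 0]) cylinder(h = 407, r = 17);
  translate([17, 288, 0]) cylinder(h = 407, r = 17);
  translate([312, 288, 0]) cylinder(h = 407, r = 17);
}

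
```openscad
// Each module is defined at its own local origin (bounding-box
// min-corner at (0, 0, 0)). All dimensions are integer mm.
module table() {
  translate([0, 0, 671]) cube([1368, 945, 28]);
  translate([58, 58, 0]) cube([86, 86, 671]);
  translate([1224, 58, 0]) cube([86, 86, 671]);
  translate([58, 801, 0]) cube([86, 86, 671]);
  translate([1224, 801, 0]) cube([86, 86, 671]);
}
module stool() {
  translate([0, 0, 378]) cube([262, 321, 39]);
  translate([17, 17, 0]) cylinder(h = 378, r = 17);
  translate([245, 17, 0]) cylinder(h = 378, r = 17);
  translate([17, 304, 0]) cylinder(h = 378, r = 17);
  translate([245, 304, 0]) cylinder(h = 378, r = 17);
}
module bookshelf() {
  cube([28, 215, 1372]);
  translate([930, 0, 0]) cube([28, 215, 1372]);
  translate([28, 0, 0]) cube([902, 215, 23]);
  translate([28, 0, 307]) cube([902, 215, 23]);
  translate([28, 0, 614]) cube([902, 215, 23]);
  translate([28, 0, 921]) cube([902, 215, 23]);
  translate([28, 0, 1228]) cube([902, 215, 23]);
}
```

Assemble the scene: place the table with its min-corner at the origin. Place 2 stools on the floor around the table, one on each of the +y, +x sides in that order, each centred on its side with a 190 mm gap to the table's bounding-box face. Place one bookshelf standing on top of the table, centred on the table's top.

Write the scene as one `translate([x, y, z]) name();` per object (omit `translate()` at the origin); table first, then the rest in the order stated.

table();
translate([553, 1135, 0]) stool();
translate([1558, 312, 0]) stool();
translate([205, 365, 699]) bookshelf();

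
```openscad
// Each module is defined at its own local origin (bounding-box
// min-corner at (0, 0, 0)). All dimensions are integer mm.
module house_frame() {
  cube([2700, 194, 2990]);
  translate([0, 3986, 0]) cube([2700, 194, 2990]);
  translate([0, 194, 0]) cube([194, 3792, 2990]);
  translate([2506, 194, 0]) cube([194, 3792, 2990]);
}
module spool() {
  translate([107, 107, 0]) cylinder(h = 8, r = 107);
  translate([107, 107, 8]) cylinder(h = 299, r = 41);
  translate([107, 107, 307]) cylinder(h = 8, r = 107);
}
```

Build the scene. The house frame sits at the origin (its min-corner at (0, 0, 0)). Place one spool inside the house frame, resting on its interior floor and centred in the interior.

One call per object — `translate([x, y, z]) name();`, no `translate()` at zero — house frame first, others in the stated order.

house_frame();
translate([1243, 1983, 0]) spool();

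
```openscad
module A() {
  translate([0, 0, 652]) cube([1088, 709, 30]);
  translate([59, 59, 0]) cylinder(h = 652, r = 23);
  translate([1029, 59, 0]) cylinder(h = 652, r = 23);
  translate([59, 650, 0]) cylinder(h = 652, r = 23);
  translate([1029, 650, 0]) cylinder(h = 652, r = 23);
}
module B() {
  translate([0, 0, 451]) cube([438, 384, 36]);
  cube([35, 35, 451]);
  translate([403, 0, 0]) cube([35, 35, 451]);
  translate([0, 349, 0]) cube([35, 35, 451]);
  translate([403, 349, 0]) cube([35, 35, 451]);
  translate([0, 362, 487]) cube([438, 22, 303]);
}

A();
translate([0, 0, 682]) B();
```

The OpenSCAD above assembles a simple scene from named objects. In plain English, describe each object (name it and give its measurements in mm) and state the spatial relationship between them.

A is a rectangular dining table. The top is 1088×709×30 mm with its upper surface at z = 682 mm. It stands on four round legs of 46 mm diameter, each leg's bounding box inset 36 mm from the nearest pair of top edges, running from the floor to the underside of the top.

B is a chair. The seat is a 438×384×36 mm slab with its top at z = 487 mm, on four 35×35 mm corner legs (flush with the seat edges, standing on z = 0). A flat backrest 22 mm thick, 303 mm tall, spans the full seat width and rises from the seat top along its +y edge, rear face flush with the rear of the seat.

The chair is on top of the table.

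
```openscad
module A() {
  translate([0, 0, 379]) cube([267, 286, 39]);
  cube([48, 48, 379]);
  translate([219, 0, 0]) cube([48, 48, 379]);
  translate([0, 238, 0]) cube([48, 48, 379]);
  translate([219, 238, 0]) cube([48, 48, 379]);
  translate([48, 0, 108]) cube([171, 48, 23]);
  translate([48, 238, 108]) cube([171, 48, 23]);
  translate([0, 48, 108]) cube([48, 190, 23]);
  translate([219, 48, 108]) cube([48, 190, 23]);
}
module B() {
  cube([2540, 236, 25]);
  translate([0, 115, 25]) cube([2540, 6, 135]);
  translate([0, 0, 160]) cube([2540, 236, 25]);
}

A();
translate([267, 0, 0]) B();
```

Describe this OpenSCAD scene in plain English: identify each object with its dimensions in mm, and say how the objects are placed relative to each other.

A is a four-legged stool. The seat is a 267×286×39 mm slab whose top surface is at z = 418 mm; four square legs, each 48×48 mm in cross-section, run from the floor (z = 0) to the underside of the seat, each flush with a corner of the seat. Four stretchers, 48 mm wide and 23 mm tall, connect adjacent legs with their undersides at z = 108 mm, each running between the inner faces of the legs it joins and aligned with the legs' outer faces on the other axis.

B is an I-beam lying along x, 2540 mm long. Overall section height 185 mm. Two flanges 236 mm wide (y) and 25 mm thick, one on the floor and one at the top; a web 6 mm thick runs between them, centred on the flange width.

The I-beam is against the stool's +x side, with their −y faces flush.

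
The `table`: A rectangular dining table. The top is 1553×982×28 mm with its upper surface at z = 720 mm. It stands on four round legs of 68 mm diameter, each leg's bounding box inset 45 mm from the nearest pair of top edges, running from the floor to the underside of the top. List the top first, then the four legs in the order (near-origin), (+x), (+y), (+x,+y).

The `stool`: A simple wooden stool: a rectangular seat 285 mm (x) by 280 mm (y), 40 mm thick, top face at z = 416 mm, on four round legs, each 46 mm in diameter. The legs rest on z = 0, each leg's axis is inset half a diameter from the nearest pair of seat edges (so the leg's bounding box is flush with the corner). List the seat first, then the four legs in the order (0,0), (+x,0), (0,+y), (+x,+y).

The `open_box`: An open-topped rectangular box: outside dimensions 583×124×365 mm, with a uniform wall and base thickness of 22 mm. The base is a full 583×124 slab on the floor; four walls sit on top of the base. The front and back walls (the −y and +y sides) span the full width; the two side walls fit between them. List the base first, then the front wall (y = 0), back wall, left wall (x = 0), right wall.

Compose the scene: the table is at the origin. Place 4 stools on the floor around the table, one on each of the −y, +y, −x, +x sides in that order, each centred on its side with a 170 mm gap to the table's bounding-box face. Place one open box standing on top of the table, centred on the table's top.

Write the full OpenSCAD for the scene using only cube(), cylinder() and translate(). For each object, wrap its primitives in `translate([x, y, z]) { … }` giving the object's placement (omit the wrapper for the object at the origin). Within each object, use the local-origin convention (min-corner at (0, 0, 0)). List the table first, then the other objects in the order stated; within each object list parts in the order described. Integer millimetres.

translate([0, 0, 692]) cube([1553, 982, 28]);
translate([79, 79, 0]) cylinder(h = 692, r = 34);
translate([1474, 79, 0]) cylinder(h = 692, r = 34);
translate([79, 903, 0]) cylinder(h = 692, r = 34);
translate([1474, 903, 0]) cylinder(h = 692, r = 34);
translate([634, -450, 0]) {
  translate([0, 0, 376]) cube([285, 280, 40]);
  translate([23, 23, 0]) cylinder(h = 376, r = 23);
  translate([262, 23, 0]) cylinder(h = 376, r = 23);
  translate([23, 257, 0]) cylinder(h = 376, r = 23);
  translate([262, 257, 0]) cylinder(h = 376, r = 23);
}
translate([634, 1152, 0]) {
  translate([0, 0, 376]) cube([285, 280, 40]);
  translate([23, 23, 0]) cylinder(h = 376, r = 23);
  translate([262, 23, 0]) cylinder(h = 376, r = 23);
  translate([23, 257, 0]) cylinder(h = 376, r = 23);
  translate([262, 257, 0]) cylinder(h = 376, r = 23);
}
translate([-455, 351, 0]) {
  translate([0, 0, 376]) cube([285, 280, 40]);
  translate([23, 23, 0]) cylinder(h = 376, r = 23);
  translate([262, 23, 0]) cylinder(h = 376, r = 23);
  translate([23, 257, 0]) cylinder(h = 376, r = 23);
  translate([262, 257, 0]) cylinder(h = 376, r = 23);
}
translate([1723, 351, 0]) {
  translate([0, 0, 376]) cube([285, 280, 40]);
  translate([23, 23, 0]) cylinder(h = 376, r = 23);
  translate([262, 23, 0]) cylinder(h = 376, r = 23);
  translate([23, 257, 0]) cylinder(h = 376, r = 23);
  translate([262, 257, 0]) cylinder(h = 376, r = 23);
}
translate([485, 429, 720]) {
  cube([583, 124, 22]);
  translate([0, 0, 22]) cube([583, 22, 343]);
  translate([0, 102, 22]) cube([583, 22, 343]);
  translate([0, 22, 22]) cube([22, 80, 343]);
  translate([561, 22, 22]) cube([22, 80, 343]);
}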